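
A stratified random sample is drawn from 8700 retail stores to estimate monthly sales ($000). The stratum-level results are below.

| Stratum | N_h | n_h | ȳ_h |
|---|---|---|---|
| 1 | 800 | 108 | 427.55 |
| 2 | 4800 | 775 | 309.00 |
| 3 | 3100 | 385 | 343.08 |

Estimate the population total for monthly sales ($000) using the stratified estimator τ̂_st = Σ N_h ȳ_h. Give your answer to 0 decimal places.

τ̂_st ≈ 2888788

τ̂_st = Σ N_h ȳ_h = 800·427.55 + 4800·309.00 + 3100·343.08 = 2888788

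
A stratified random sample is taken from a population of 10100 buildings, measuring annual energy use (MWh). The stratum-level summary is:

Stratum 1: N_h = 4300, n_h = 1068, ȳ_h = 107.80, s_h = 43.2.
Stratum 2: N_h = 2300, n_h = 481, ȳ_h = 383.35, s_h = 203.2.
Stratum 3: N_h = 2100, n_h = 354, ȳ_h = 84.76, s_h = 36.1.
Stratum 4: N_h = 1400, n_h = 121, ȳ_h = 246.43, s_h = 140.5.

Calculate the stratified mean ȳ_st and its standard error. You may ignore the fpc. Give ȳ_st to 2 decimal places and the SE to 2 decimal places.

ȳ_st ≈ 184.97, SE ≈ 2.84

ȳ_st = Σ W_h ȳ_h = (4300·107.80 + 2300·383.35 + 2100·84.76 + 1400·246.43)/10100 = 184.97455
V̂(ȳ_st) = Σ W_h² s_h²/n_h, with W_h = N_h/N and N = 10100:
  stratum 1: (4300/10100)²·43.2²/1068 = 0.316731
  stratum 2: (2300/10100)²·203.2²/481 = 4.45159
  stratum 3: (2100/10100)²·36.1²/354 = 0.15915
  stratum 4: (1400/10100)²·140.5²/121 = 3.13459
V̂(ȳ_st) = 8.06206
SE(ȳ_st) = √8.06206 = 2.83938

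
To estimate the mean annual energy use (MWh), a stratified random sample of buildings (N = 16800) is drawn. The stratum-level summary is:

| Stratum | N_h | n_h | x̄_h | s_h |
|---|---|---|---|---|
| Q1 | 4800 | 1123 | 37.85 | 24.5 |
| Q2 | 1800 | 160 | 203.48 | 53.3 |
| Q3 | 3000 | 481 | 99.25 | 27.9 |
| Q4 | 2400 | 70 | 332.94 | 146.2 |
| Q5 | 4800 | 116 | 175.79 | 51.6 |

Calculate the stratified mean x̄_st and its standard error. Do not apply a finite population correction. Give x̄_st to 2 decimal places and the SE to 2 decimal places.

x̄_st = Σ W_h x̄_h = (4800·37.85 + 1800·203.48 + 3000·99.25 + 2400·332.94 + 4800·175.79)/16800 = 148.12750
V̂(x̄_st) = Σ W_h² s_h²/n_h, with W_h = N_h/N and N = 16800:
  stratum Q1: (4800/16800)²·24.5²/1123 = 0.0436331
  stratum Q2: (1800/16800)²·53.3²/160 = 0.203827
  stratum Q3: (3000/16800)²·27.9²/481 = 0.0516045
  stratum Q4: (2400/16800)²·146.2²/70 = 6.23162
  stratum Q5: (4800/16800)²·51.6²/116 = 1.87372
V̂(x̄_st) = 8.4044
SE(x̄_st) = √8.4044 = 2.89903

x̄_st ≈ 148.13, SE ≈ 2.90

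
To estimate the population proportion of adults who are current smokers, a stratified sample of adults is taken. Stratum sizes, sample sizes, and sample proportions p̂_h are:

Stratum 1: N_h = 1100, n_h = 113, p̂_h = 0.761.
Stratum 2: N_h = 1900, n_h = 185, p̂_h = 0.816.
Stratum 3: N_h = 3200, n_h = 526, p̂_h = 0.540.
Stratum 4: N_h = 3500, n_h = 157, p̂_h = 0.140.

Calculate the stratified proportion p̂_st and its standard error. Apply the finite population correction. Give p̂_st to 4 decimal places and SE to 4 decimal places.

N = 9700; stratum weights W_h = N_h/N.
p̂_st = Σ W_h p̂_h = (1100·0.761 + 1900·0.816 + 3200·0.540 + 3500·0.140)/9700 = 0.47479
V̂(p̂_st) = Σ W_h² (1 − n_h/N_h) p̂_h(1−p̂_h)/(n_h−1):
  stratum 1: (1100/9700)²·(1 − 113/1100)·0.761·0.239/112 = 1.87383e-05
  stratum 2: (1900/9700)²·(1 − 185/1900)·0.816·0.184/184 = 2.82595e-05
  stratum 3: (3200/9700)²·(1 − 526/3200)·0.540·0.460/525 = 4.30289e-05
  stratum 4: (3500/9700)²·(1 − 157/3500)·0.140·0.860/156 = 9.5976e-05
V̂(p̂_st) = 0.000186003; SE = √V̂ = 0.0136383

p̂_st ≈ 0.4748, SE ≈ 0.0136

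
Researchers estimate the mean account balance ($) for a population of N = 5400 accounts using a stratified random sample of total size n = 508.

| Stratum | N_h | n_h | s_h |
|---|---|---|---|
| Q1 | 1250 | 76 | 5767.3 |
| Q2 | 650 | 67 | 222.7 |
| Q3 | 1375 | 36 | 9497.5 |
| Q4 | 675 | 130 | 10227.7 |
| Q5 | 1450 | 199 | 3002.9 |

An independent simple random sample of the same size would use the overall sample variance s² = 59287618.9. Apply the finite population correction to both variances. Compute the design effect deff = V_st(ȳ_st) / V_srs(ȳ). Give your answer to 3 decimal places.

V̂(ȳ_st) = Σ W_h² (1 − n_h/N_h) s_h²/n_h, with W_h = N_h/N and N = 5400:
  stratum Q1: (1250/5400)²·(1 − 76/1250)·5767.3²/76 = 22025.3
  stratum Q2: (650/5400)²·(1 − 67/650)·222.7²/67 = 9.61967
  stratum Q3: (1375/5400)²·(1 − 36/1375)·9497.5²/36 = 158202
  stratum Q4: (675/5400)²·(1 − 130/675)·10227.7²/130 = 10151.4
  stratum Q5: (1450/5400)²·(1 − 199/1450)·3002.9²/199 = 2818.81
V_st = 193207
V_srs = (1 − 508/5400)·59287618.9/508 = 105729
deff = V_st / V_srs = 193207/105729 = 1.8274

deff ≈ 1.827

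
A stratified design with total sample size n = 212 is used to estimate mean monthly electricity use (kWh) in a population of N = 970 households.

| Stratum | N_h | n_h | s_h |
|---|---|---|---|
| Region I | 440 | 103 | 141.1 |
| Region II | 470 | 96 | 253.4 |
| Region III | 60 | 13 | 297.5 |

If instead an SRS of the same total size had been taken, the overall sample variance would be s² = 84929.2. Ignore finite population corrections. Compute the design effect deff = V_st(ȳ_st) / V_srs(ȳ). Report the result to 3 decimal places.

V̂(ȳ_st) = Σ W_h² s_h²/n_h, with W_h = N_h/N and N = 970:
  stratum Region I: (440/970)²·141.1²/103 = 39.7721
  stratum Region II: (470/970)²·253.4²/96 = 157.034
  stratum Region III: (60/970)²·297.5²/13 = 26.0489
V_st = 222.855
V_srs = s²/n = 84929.2/212 = 400.609
deff = V_st / V_srs = 222.855/400.609 = 0.5563

deff ≈ 0.556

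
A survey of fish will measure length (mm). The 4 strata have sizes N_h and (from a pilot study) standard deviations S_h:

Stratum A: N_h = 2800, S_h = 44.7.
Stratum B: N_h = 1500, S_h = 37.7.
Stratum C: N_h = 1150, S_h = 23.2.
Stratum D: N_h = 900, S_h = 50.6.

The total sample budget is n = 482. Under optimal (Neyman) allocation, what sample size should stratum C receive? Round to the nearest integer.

51

Neyman allocation: n_h = n · N_h S_h / Σ N_i S_i, with n = 482.
  stratum A: N_h·S_h = 2800·44.7 = 125160.00
  stratum B: N_h·S_h = 1500·37.7 = 56550.00
  stratum C: N_h·S_h = 1150·23.2 = 26680.00
  stratum D: N_h·S_h = 900·50.6 = 45540.00
Σ N_h S_h = 253930.00
n for stratum C = 482·26680.00/253930.00 = 50.643 → 51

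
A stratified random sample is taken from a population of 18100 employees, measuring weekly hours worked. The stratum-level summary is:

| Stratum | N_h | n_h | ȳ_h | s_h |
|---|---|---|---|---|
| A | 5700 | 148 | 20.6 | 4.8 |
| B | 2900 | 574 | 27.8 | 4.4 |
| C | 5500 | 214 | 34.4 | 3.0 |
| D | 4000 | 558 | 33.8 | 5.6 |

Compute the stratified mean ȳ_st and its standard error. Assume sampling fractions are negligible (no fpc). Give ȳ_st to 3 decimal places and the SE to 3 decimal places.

ȳ_st = Σ W_h ȳ_h = (5700·20.6 + 2900·27.8 + 5500·34.4 + 4000·33.8)/18100 = 28.86409
V̂(ȳ_st) = Σ W_h² s_h²/n_h, with W_h = N_h/N and N = 18100:
  stratum A: (5700/18100)²·4.8²/148 = 0.0154388
  stratum B: (2900/18100)²·4.4²/574 = 0.000865829
  stratum C: (5500/18100)²·3.0²/214 = 0.00388326
  stratum D: (4000/18100)²·5.6²/558 = 0.00274476
V̂(ȳ_st) = 0.0229326
SE(ȳ_st) = √0.0229326 = 0.151435

ȳ_st ≈ 28.864, SE ≈ 0.151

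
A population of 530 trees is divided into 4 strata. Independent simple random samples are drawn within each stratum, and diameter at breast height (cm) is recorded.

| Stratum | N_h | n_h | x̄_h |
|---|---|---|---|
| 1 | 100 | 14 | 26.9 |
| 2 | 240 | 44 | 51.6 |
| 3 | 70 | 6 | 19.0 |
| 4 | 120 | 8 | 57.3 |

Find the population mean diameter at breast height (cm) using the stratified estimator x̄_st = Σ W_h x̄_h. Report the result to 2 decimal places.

N = Σ N_h = 530. Stratum weights W_h = N_h/N.
x̄_st = (100·26.9 + 240·51.6 + 70·19.0 + 120·57.3) / 530 = 43.9245

x̄_st ≈ 43.92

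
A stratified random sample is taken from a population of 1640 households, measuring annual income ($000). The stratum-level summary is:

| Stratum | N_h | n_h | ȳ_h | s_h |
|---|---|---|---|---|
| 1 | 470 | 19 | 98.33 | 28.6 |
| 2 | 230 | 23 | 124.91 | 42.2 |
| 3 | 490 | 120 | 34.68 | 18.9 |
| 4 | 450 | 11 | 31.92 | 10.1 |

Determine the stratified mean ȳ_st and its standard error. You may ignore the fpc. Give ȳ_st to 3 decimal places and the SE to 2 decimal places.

ȳ_st = Σ W_h ȳ_h = (470·98.33 + 230·124.91 + 490·34.68 + 450·31.92)/1640 = 64.81805
V̂(ȳ_st) = Σ W_h² s_h²/n_h, with W_h = N_h/N and N = 1640:
  stratum 1: (470/1640)²·28.6²/19 = 3.53579
  stratum 2: (230/1640)²·42.2²/23 = 1.52288
  stratum 3: (490/1640)²·18.9²/120 = 0.265734
  stratum 4: (450/1640)²·10.1²/11 = 0.698212
V̂(ȳ_st) = 6.02261
SE(ȳ_st) = √6.02261 = 2.4541

ȳ_st ≈ 64.818, SE ≈ 2.45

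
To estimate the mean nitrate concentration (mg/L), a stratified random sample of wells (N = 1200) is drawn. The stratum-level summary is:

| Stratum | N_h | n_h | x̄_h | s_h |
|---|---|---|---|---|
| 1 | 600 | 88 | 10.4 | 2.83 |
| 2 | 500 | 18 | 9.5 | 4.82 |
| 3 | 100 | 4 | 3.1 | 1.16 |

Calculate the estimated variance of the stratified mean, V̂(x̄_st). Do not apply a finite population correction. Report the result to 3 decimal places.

V̂(x̄_st) ≈ 0.249

V̂(x̄_st) = Σ W_h² s_h²/n_h, with W_h = N_h/N and N = 1200:
  stratum 1: (600/1200)²·2.83²/88 = 0.0227526
  stratum 2: (500/1200)²·4.82²/18 = 0.224078
  stratum 3: (100/1200)²·1.16²/4 = 0.00233611
V̂(x̄_st) = 0.249167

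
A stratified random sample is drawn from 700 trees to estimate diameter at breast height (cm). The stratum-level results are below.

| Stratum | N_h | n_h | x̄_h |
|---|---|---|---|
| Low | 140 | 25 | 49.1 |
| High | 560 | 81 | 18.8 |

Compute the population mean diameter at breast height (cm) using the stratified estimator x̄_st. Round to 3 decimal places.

N = Σ N_h = 700. Stratum weights W_h = N_h/N.
x̄_st = (140·49.1 + 560·18.8) / 700 = 24.86000

x̄_st ≈ 24.860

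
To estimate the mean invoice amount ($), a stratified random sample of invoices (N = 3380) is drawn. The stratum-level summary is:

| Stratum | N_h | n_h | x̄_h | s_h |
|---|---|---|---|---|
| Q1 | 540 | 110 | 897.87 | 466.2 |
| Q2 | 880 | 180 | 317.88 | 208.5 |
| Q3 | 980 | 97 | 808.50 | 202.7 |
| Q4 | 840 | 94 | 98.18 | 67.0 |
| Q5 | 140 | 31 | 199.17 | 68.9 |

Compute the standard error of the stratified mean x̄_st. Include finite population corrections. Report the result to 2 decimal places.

V̂(x̄_st) = Σ W_h² (1 − n_h/N_h) s_h²/n_h, with W_h = N_h/N and N = 3380:
  stratum Q1: (540/3380)²·(1 − 110/540)·466.2²/110 = 40.1588
  stratum Q2: (880/3380)²·(1 − 180/880)·208.5²/180 = 13.0223
  stratum Q3: (980/3380)²·(1 − 97/980)·202.7²/97 = 32.084
  stratum Q4: (840/3380)²·(1 − 94/840)·67.0²/94 = 2.61943
  stratum Q5: (140/3380)²·(1 − 31/140)·68.9²/31 = 0.204549
V̂(x̄_st) = 88.0891
SE(x̄_st) = √88.0891 = 9.38558

SE(x̄_st) ≈ 9.39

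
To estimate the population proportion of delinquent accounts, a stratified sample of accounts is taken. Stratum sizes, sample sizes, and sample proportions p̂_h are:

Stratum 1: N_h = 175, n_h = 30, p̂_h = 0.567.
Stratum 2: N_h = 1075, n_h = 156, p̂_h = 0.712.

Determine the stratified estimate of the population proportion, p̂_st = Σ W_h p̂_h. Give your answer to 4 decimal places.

p̂_st ≈ 0.6917

N = 1250; stratum weights W_h = N_h/N.
p̂_st = Σ W_h p̂_h = (175·0.567 + 1075·0.712)/1250 = 0.69170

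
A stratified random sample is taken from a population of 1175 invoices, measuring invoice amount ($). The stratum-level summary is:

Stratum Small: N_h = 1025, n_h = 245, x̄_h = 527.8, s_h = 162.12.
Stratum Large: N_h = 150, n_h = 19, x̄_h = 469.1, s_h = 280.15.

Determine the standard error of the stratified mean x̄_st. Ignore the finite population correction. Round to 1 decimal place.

V̂(x̄_st) = Σ W_h² s_h²/n_h, with W_h = N_h/N and N = 1175:
  stratum Small: (1025/1175)²·162.12²/245 = 81.6355
  stratum Large: (150/1175)²·280.15²/19 = 67.3185
V̂(x̄_st) = 148.954
SE(x̄_st) = √148.954 = 12.2047

SE(x̄_st) ≈ 12.2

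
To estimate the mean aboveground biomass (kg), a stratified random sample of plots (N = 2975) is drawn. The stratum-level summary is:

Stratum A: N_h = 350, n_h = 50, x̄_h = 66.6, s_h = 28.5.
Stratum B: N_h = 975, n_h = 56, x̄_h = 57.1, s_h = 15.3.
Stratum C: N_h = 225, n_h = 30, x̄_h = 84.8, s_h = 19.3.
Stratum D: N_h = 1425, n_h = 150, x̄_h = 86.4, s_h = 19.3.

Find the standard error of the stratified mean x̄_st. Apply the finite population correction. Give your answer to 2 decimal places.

V̂(x̄_st) = Σ W_h² (1 − n_h/N_h) s_h²/n_h, with W_h = N_h/N and N = 2975:
  stratum A: (350/2975)²·(1 − 50/350)·28.5²/50 = 0.192724
  stratum B: (975/2975)²·(1 − 56/975)·15.3²/56 = 0.423195
  stratum C: (225/2975)²·(1 − 30/225)·19.3²/30 = 0.0615512
  stratum D: (1425/2975)²·(1 − 150/1425)·19.3²/150 = 0.50977
V̂(x̄_st) = 1.18724
SE(x̄_st) = √1.18724 = 1.08961

SE(x̄_st) ≈ 1.09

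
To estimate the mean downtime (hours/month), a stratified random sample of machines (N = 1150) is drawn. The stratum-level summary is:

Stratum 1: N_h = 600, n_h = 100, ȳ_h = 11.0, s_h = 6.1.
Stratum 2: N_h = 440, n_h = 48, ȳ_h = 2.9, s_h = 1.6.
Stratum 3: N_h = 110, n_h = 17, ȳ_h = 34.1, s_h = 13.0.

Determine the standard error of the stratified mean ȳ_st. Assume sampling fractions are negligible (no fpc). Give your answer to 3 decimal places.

SE(ȳ_st) ≈ 0.447

V̂(ȳ_st) = Σ W_h² s_h²/n_h, with W_h = N_h/N and N = 1150:
  stratum 1: (600/1150)²·6.1²/100 = 0.10129
  stratum 2: (440/1150)²·1.6²/48 = 0.00780744
  stratum 3: (110/1150)²·13.0²/17 = 0.0909552
V̂(ȳ_st) = 0.200053
SE(ȳ_st) = √0.200053 = 0.447272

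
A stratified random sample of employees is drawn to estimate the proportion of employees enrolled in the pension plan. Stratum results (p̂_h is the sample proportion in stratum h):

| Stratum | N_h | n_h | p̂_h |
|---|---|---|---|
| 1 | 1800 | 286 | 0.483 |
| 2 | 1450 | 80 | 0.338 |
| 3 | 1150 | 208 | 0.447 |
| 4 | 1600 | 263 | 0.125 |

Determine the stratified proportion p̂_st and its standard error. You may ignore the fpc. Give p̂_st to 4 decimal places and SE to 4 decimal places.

N = 6000; stratum weights W_h = N_h/N.
p̂_st = Σ W_h p̂_h = (1800·0.483 + 1450·0.338 + 1150·0.447 + 1600·0.125)/6000 = 0.34559
V̂(p̂_st) = Σ W_h² p̂_h(1−p̂_h)/(n_h−1):
  stratum 1: (1800/6000)²·0.483·0.517/285 = 7.88561e-05
  stratum 2: (1450/6000)²·0.338·0.662/79 = 0.000165417
  stratum 3: (1150/6000)²·0.447·0.553/207 = 4.38688e-05
  stratum 4: (1600/6000)²·0.125·0.875/262 = 2.96862e-05
V̂(p̂_st) = 0.000317828; SE = √V̂ = 0.0178277

p̂_st ≈ 0.3456, SE ≈ 0.0178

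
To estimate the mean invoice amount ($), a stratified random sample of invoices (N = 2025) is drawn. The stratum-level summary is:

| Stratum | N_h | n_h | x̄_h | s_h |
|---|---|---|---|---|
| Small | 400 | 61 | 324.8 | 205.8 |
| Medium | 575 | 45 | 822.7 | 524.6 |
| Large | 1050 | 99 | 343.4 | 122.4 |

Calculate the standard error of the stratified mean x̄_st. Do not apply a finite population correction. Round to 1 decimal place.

SE(x̄_st) ≈ 23.7

V̂(x̄_st) = Σ W_h² s_h²/n_h, with W_h = N_h/N and N = 2025:
  stratum Small: (400/2025)²·205.8²/61 = 27.0914
  stratum Medium: (575/2025)²·524.6²/45 = 493.094
  stratum Large: (1050/2025)²·122.4²/99 = 40.687
V̂(x̄_st) = 560.872
SE(x̄_st) = √560.872 = 23.6827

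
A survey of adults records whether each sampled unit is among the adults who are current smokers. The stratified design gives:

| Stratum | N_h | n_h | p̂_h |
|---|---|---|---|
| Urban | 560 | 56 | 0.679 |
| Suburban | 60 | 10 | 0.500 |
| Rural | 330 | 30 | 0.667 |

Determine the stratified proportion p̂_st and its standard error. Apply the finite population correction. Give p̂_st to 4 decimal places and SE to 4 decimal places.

N = 950; stratum weights W_h = N_h/N.
p̂_st = Σ W_h p̂_h = (560·0.679 + 60·0.500 + 330·0.667)/950 = 0.66353
V̂(p̂_st) = Σ W_h² (1 − n_h/N_h) p̂_h(1−p̂_h)/(n_h−1):
  stratum Urban: (560/950)²·(1 − 56/560)·0.679·0.321/55 = 0.00123932
  stratum Suburban: (60/950)²·(1 − 10/60)·0.500·0.500/9 = 9.23361e-05
  stratum Rural: (330/950)²·(1 − 30/330)·0.667·0.333/29 = 0.000840156
V̂(p̂_st) = 0.00217181; SE = √V̂ = 0.0466027

p̂_st ≈ 0.6635, SE ≈ 0.0466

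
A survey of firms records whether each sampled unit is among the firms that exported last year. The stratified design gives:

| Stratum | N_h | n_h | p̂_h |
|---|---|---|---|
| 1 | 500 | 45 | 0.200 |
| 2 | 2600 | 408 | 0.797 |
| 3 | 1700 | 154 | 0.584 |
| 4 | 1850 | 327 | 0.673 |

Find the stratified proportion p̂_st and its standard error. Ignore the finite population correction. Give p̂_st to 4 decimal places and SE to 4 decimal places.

N = 6650; stratum weights W_h = N_h/N.
p̂_st = Σ W_h p̂_h = (500·0.200 + 2600·0.797 + 1700·0.584 + 1850·0.673)/6650 = 0.66317
V̂(p̂_st) = Σ W_h² p̂_h(1−p̂_h)/(n_h−1):
  stratum 1: (500/6650)²·0.200·0.800/44 = 2.05572e-05
  stratum 2: (2600/6650)²·0.797·0.203/407 = 6.07664e-05
  stratum 3: (1700/6650)²·0.584·0.416/153 = 0.000103769
  stratum 4: (1850/6650)²·0.673·0.327/326 = 5.22451e-05
V̂(p̂_st) = 0.000237338; SE = √V̂ = 0.0154058

p̂_st ≈ 0.6632, SE ≈ 0.0154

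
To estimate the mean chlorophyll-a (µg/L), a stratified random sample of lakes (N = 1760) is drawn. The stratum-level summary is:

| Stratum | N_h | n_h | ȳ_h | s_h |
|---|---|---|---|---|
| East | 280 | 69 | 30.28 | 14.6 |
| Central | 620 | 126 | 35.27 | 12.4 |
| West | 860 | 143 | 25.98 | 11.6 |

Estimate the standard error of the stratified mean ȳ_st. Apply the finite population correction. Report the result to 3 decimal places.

SE(ȳ_st) ≈ 0.606

V̂(ȳ_st) = Σ W_h² (1 − n_h/N_h) s_h²/n_h, with W_h = N_h/N and N = 1760:
  stratum East: (280/1760)²·(1 − 69/280)·14.6²/69 = 0.0589212
  stratum Central: (620/1760)²·(1 − 126/620)·12.4²/126 = 0.120661
  stratum West: (860/1760)²·(1 − 143/860)·11.6²/143 = 0.187315
V̂(ȳ_st) = 0.366897
SE(ȳ_st) = √0.366897 = 0.60572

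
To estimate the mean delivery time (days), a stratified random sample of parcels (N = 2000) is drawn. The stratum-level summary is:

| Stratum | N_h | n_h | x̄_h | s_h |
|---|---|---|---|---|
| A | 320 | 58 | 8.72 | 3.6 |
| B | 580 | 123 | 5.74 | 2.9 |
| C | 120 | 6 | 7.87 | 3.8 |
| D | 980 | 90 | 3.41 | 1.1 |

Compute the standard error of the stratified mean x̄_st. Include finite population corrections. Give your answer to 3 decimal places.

SE(x̄_st) ≈ 0.143

V̂(x̄_st) = Σ W_h² (1 − n_h/N_h) s_h²/n_h, with W_h = N_h/N and N = 2000:
  stratum A: (320/2000)²·(1 − 58/320)·3.6²/58 = 0.00468348
  stratum B: (580/2000)²·(1 − 123/580)·2.9²/123 = 0.0045308
  stratum C: (120/2000)²·(1 − 6/120)·3.8²/6 = 0.0082308
  stratum D: (980/2000)²·(1 − 90/980)·1.1²/90 = 0.00293156
V̂(x̄_st) = 0.0203766
SE(x̄_st) = √0.0203766 = 0.142747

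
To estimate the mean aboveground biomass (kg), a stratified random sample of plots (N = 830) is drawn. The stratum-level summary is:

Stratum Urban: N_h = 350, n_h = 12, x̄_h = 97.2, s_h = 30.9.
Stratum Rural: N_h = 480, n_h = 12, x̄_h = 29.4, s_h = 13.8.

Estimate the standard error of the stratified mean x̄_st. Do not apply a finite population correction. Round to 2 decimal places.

V̂(x̄_st) = Σ W_h² s_h²/n_h, with W_h = N_h/N and N = 830:
  stratum Urban: (350/830)²·30.9²/12 = 14.1487
  stratum Rural: (480/830)²·13.8²/12 = 5.30766
V̂(x̄_st) = 19.4563
SE(x̄_st) = √19.4563 = 4.41093

SE(x̄_st) ≈ 4.41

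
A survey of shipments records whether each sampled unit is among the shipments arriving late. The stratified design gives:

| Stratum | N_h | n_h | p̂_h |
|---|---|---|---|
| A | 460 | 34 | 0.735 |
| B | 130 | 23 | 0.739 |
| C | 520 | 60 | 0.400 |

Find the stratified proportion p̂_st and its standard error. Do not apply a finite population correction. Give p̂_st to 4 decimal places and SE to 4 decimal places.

N = 1110; stratum weights W_h = N_h/N.
p̂_st = Σ W_h p̂_h = (460·0.735 + 130·0.739 + 520·0.400)/1110 = 0.57853
V̂(p̂_st) = Σ W_h² p̂_h(1−p̂_h)/(n_h−1):
  stratum A: (460/1110)²·0.735·0.265/33 = 0.00101365
  stratum B: (130/1110)²·0.739·0.261/22 = 0.000120255
  stratum C: (520/1110)²·0.400·0.600/59 = 0.00089273
V̂(p̂_st) = 0.00202664; SE = √V̂ = 0.0450182

p̂_st ≈ 0.5785, SE ≈ 0.0450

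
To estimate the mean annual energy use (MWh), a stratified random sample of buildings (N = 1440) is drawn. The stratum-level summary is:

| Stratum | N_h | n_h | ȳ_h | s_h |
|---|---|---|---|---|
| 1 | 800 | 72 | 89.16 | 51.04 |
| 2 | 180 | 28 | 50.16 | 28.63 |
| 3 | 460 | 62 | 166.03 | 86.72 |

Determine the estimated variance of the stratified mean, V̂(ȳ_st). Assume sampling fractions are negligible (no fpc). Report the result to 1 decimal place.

V̂(ȳ_st) ≈ 24.0

V̂(ȳ_st) = Σ W_h² s_h²/n_h, with W_h = N_h/N and N = 1440:
  stratum 1: (800/1440)²·51.04²/72 = 11.1672
  stratum 2: (180/1440)²·28.63²/28 = 0.457409
  stratum 3: (460/1440)²·86.72²/62 = 12.3776
V̂(ȳ_st) = 24.0022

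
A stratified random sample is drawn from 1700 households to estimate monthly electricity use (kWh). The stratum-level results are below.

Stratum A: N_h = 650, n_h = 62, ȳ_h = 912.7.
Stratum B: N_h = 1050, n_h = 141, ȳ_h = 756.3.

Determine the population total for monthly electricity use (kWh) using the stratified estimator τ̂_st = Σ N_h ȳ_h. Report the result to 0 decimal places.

τ̂_st = Σ N_h ȳ_h = 650·912.7 + 1050·756.3 = 1387370

τ̂_st ≈ 1387370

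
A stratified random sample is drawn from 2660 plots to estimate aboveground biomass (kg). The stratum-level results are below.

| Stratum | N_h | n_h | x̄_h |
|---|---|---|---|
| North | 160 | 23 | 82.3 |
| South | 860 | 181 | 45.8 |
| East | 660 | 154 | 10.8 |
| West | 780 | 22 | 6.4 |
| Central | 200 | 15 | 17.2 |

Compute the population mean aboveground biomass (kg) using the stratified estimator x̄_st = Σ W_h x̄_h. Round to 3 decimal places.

N = Σ N_h = 2660. Stratum weights W_h = N_h/N.
x̄_st = (160·82.3 + 860·45.8 + 660·10.8 + 780·6.4 + 200·17.2) / 2660 = 25.60752

x̄_st ≈ 25.608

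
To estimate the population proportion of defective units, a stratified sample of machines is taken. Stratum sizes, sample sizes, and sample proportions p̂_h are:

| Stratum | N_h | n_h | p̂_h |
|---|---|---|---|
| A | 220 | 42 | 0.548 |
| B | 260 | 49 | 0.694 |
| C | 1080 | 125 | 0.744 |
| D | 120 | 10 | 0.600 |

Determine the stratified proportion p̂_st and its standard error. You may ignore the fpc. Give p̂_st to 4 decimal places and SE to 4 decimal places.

N = 1680; stratum weights W_h = N_h/N.
p̂_st = Σ W_h p̂_h = (220·0.548 + 260·0.694 + 1080·0.744 + 120·0.600)/1680 = 0.70031
V̂(p̂_st) = Σ W_h² p̂_h(1−p̂_h)/(n_h−1):
  stratum A: (220/1680)²·0.548·0.452/41 = 0.000103601
  stratum B: (260/1680)²·0.694·0.306/48 = 0.000105966
  stratum C: (1080/1680)²·0.744·0.256/124 = 0.000634776
  stratum D: (120/1680)²·0.600·0.400/9 = 0.000136054
V̂(p̂_st) = 0.000980397; SE = √V̂ = 0.0313113

p̂_st ≈ 0.7003, SE ≈ 0.0313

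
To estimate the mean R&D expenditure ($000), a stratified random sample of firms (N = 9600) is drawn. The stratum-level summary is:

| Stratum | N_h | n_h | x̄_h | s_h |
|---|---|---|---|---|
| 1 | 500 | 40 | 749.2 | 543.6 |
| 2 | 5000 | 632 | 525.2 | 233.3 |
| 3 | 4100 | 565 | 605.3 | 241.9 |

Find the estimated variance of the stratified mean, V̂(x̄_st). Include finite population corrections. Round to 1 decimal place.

V̂(x̄_st) ≈ 55.1

V̂(x̄_st) = Σ W_h² (1 − n_h/N_h) s_h²/n_h, with W_h = N_h/N and N = 9600:
  stratum 1: (500/9600)²·(1 − 40/500)·543.6²/40 = 18.4367
  stratum 2: (5000/9600)²·(1 − 632/5000)·233.3²/632 = 20.409
  stratum 3: (4100/9600)²·(1 − 565/4100)·241.9²/565 = 16.2875
V̂(x̄_st) = 55.1333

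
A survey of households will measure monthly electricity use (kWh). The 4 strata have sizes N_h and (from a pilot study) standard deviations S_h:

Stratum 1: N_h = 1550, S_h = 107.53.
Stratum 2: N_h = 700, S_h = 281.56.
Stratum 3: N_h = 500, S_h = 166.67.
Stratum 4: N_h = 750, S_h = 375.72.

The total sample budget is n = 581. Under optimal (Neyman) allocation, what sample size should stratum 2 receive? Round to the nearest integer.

157

Neyman allocation: n_h = n · N_h S_h / Σ N_i S_i, with n = 581.
  stratum 1: N_h·S_h = 1550·107.53 = 166671.50
  stratum 2: N_h·S_h = 700·281.56 = 197092.00
  stratum 3: N_h·S_h = 500·166.67 = 83335.00
  stratum 4: N_h·S_h = 750·375.72 = 281790.00
Σ N_h S_h = 728888.50
n for stratum 2 = 581·197092.00/728888.50 = 157.103 → 157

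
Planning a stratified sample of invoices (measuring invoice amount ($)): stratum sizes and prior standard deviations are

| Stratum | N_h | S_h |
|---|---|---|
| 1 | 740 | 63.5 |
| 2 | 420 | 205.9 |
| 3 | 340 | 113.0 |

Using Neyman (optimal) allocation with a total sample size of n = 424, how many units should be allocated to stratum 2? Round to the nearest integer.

213

Neyman allocation: n_h = n · N_h S_h / Σ N_i S_i, with n = 424.
  stratum 1: N_h·S_h = 740·63.5 = 46990.00
  stratum 2: N_h·S_h = 420·205.9 = 86478.00
  stratum 3: N_h·S_h = 340·113.0 = 38420.00
Σ N_h S_h = 171888.00
n for stratum 2 = 424·86478.00/171888.00 = 213.317 → 213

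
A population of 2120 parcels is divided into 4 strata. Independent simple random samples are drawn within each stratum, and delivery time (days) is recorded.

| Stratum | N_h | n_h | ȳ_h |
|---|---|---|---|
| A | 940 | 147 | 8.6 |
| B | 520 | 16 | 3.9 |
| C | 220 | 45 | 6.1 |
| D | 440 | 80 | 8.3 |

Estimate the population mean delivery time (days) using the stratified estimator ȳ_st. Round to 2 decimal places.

N = Σ N_h = 2120. Stratum weights W_h = N_h/N.
ȳ_st = (940·8.6 + 520·3.9 + 220·6.1 + 440·8.3) / 2120 = 7.1255

ȳ_st ≈ 7.13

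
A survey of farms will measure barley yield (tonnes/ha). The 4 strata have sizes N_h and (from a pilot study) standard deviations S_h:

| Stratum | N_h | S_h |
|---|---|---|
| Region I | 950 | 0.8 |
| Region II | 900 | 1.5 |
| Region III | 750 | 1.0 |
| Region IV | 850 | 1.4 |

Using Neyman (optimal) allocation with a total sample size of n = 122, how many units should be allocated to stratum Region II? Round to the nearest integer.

41

Neyman allocation: n_h = n · N_h S_h / Σ N_i S_i, with n = 122.
  stratum Region I: N_h·S_h = 950·0.8 = 760.00
  stratum Region II: N_h·S_h = 900·1.5 = 1350.00
  stratum Region III: N_h·S_h = 750·1.0 = 750.00
  stratum Region IV: N_h·S_h = 850·1.4 = 1190.00
Σ N_h S_h = 4050.00
n for stratum Region II = 122·1350.00/4050.00 = 40.667 → 41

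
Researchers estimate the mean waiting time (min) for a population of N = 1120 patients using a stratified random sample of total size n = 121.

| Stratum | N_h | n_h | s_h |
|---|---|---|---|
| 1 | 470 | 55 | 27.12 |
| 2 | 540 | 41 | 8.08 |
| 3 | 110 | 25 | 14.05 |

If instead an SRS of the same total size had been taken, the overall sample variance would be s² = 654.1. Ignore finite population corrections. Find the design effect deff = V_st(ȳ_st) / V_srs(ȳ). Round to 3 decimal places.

V̂(ȳ_st) = Σ W_h² s_h²/n_h, with W_h = N_h/N and N = 1120:
  stratum 1: (470/1120)²·27.12²/55 = 2.35492
  stratum 2: (540/1120)²·8.08²/41 = 0.370161
  stratum 3: (110/1120)²·14.05²/25 = 0.0761661
V_st = 2.80125
V_srs = s²/n = 654.1/121 = 5.40579
deff = V_st / V_srs = 2.80125/5.40579 = 0.5182

deff ≈ 0.518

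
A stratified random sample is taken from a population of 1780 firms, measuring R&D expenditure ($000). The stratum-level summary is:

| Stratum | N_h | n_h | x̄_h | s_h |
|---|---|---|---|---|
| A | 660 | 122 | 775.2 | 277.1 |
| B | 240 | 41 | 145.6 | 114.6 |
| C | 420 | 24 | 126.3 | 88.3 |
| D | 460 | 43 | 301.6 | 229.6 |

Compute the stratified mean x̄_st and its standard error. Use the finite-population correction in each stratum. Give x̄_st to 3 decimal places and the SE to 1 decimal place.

x̄_st = Σ W_h x̄_h = (660·775.2 + 240·145.6 + 420·126.3 + 460·301.6)/1780 = 414.80787
V̂(x̄_st) = Σ W_h² (1 − n_h/N_h) s_h²/n_h, with W_h = N_h/N and N = 1780:
  stratum A: (660/1780)²·(1 − 122/660)·277.1²/122 = 70.5341
  stratum B: (240/1780)²·(1 − 41/240)·114.6²/41 = 4.82847
  stratum C: (420/1780)²·(1 − 24/420)·88.3²/24 = 17.0535
  stratum D: (460/1780)²·(1 − 43/460)·229.6²/43 = 74.2214
V̂(x̄_st) = 166.638
SE(x̄_st) = √166.638 = 12.9088

x̄_st ≈ 414.808, SE ≈ 12.9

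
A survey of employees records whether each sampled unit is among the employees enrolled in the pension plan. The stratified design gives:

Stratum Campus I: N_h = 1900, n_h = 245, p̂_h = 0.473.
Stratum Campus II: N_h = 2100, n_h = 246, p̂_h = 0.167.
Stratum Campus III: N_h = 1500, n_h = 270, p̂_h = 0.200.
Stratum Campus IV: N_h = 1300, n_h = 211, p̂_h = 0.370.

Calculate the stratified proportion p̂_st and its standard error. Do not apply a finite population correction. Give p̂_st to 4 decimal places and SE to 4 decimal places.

N = 6800; stratum weights W_h = N_h/N.
p̂_st = Σ W_h p̂_h = (1900·0.473 + 2100·0.167 + 1500·0.200 + 1300·0.370)/6800 = 0.29859
V̂(p̂_st) = Σ W_h² p̂_h(1−p̂_h)/(n_h−1):
  stratum Campus I: (1900/6800)²·0.473·0.527/244 = 7.97575e-05
  stratum Campus II: (2100/6800)²·0.167·0.833/245 = 5.41522e-05
  stratum Campus III: (1500/6800)²·0.200·0.800/269 = 2.89423e-05
  stratum Campus IV: (1300/6800)²·0.370·0.630/210 = 4.05688e-05
V̂(p̂_st) = 0.000203421; SE = √V̂ = 0.0142626

p̂_st ≈ 0.2986, SE ≈ 0.0143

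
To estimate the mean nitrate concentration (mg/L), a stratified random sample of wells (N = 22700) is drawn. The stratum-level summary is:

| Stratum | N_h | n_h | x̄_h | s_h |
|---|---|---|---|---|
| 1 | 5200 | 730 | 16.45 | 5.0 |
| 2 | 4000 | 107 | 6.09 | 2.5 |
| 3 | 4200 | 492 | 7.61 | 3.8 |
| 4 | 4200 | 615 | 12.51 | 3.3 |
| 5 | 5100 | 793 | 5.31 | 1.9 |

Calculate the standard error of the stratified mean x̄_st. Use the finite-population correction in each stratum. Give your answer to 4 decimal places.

V̂(x̄_st) = Σ W_h² (1 − n_h/N_h) s_h²/n_h, with W_h = N_h/N and N = 22700:
  stratum 1: (5200/22700)²·(1 − 730/5200)·5.0²/730 = 0.00154481
  stratum 2: (4000/22700)²·(1 − 107/4000)·2.5²/107 = 0.00176518
  stratum 3: (4200/22700)²·(1 − 492/4200)·3.8²/492 = 0.000887032
  stratum 4: (4200/22700)²·(1 − 615/4200)·3.3²/615 = 0.000517416
  stratum 5: (5100/22700)²·(1 − 793/5100)·1.9²/793 = 0.000194056
V̂(x̄_st) = 0.0049085
SE(x̄_st) = √0.0049085 = 0.0700607

SE(x̄_st) ≈ 0.0701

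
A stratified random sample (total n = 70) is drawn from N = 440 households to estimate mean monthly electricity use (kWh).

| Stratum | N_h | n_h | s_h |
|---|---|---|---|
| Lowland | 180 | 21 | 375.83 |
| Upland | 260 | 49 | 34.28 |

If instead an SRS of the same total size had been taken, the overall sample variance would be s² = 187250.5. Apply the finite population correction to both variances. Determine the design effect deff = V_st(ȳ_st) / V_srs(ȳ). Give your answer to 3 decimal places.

V̂(ȳ_st) = Σ W_h² (1 − n_h/N_h) s_h²/n_h, with W_h = N_h/N and N = 440:
  stratum Lowland: (180/440)²·(1 − 21/180)·375.83²/21 = 994.324
  stratum Upland: (260/440)²·(1 − 49/260)·34.28²/49 = 6.79573
V_st = 1001.12
V_srs = (1 − 70/440)·187250.5/70 = 2249.44
deff = V_st / V_srs = 1001.12/2249.44 = 0.4451

deff ≈ 0.445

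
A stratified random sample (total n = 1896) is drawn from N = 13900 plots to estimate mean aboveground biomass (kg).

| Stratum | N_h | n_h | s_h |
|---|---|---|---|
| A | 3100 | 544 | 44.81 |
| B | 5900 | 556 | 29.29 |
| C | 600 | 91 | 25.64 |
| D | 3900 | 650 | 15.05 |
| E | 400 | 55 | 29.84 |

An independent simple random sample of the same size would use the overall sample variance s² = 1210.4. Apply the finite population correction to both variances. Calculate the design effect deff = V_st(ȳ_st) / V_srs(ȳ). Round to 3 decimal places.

deff ≈ 0.814

V̂(ȳ_st) = Σ W_h² (1 − n_h/N_h) s_h²/n_h, with W_h = N_h/N and N = 13900:
  stratum A: (3100/13900)²·(1 − 544/3100)·44.81²/544 = 0.151371
  stratum B: (5900/13900)²·(1 − 556/5900)·29.29²/556 = 0.251798
  stratum C: (600/13900)²·(1 − 91/600)·25.64²/91 = 0.0114192
  stratum D: (3900/13900)²·(1 − 650/3900)·15.05²/650 = 0.0228601
  stratum E: (400/13900)²·(1 − 55/400)·29.84²/55 = 0.0115634
V_st = 0.449012
V_srs = (1 − 1896/13900)·1210.4/1896 = 0.551317
deff = V_st / V_srs = 0.449012/0.551317 = 0.8144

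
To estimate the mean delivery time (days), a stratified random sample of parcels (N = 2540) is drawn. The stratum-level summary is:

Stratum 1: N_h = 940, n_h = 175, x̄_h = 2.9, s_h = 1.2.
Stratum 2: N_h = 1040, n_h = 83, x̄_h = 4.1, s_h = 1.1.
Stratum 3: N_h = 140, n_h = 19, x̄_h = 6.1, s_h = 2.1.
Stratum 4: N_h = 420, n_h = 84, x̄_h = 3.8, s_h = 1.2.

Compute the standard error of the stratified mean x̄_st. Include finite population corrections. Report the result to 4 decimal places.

SE(x̄_st) ≈ 0.0644

V̂(x̄_st) = Σ W_h² (1 − n_h/N_h) s_h²/n_h, with W_h = N_h/N and N = 2540:
  stratum 1: (940/2540)²·(1 − 175/940)·1.2²/175 = 0.000917163
  stratum 2: (1040/2540)²·(1 − 83/1040)·1.1²/83 = 0.00224898
  stratum 3: (140/2540)²·(1 − 19/140)·2.1²/19 = 0.00060944
  stratum 4: (420/2540)²·(1 − 84/420)·1.2²/84 = 0.000374977
V̂(x̄_st) = 0.00415056
SE(x̄_st) = √0.00415056 = 0.0644248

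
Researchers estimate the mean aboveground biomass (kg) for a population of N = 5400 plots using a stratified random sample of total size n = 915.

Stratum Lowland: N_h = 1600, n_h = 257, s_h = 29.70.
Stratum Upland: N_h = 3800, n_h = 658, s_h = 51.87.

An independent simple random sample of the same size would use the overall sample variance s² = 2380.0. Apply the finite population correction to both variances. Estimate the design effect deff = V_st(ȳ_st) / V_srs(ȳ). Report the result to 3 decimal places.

deff ≈ 0.892

V̂(ȳ_st) = Σ W_h² (1 − n_h/N_h) s_h²/n_h, with W_h = N_h/N and N = 5400:
  stratum Lowland: (1600/5400)²·(1 − 257/1600)·29.70²/257 = 0.252923
  stratum Upland: (3800/5400)²·(1 − 658/3800)·51.87²/658 = 1.67421
V_st = 1.92713
V_srs = (1 − 915/5400)·2380.0/915 = 2.16035
deff = V_st / V_srs = 1.92713/2.16035 = 0.8920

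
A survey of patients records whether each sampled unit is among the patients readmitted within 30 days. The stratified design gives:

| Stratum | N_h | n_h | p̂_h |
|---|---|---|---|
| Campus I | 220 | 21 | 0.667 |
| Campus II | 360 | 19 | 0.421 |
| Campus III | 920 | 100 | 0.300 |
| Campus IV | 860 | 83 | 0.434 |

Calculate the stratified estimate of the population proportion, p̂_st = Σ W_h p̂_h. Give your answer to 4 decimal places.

p̂_st ≈ 0.4015

N = 2360; stratum weights W_h = N_h/N.
p̂_st = Σ W_h p̂_h = (220·0.667 + 360·0.421 + 920·0.300 + 860·0.434)/2360 = 0.40150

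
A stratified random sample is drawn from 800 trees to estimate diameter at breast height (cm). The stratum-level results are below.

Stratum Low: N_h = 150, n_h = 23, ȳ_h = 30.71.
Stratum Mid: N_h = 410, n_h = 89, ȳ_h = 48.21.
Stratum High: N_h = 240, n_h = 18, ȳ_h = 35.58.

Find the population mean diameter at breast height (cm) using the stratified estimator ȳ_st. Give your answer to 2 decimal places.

N = Σ N_h = 800. Stratum weights W_h = N_h/N.
ȳ_st = (150·30.71 + 410·48.21 + 240·35.58) / 800 = 41.1397

ȳ_st ≈ 41.14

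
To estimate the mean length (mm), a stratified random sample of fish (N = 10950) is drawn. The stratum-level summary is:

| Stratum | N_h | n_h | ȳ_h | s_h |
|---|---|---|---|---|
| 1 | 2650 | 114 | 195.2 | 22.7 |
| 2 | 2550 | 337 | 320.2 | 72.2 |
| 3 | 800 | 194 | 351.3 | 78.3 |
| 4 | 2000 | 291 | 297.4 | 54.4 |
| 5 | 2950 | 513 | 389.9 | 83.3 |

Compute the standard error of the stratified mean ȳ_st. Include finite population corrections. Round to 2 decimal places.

SE(ȳ_st) ≈ 1.49

V̂(ȳ_st) = Σ W_h² (1 − n_h/N_h) s_h²/n_h, with W_h = N_h/N and N = 10950:
  stratum 1: (2650/10950)²·(1 − 114/2650)·22.7²/114 = 0.253346
  stratum 2: (2550/10950)²·(1 − 337/2550)·72.2²/337 = 0.728011
  stratum 3: (800/10950)²·(1 − 194/800)·78.3²/194 = 0.127778
  stratum 4: (2000/10950)²·(1 − 291/2000)·54.4²/291 = 0.2899
  stratum 5: (2950/10950)²·(1 − 513/2950)·83.3²/513 = 0.811002
V̂(ȳ_st) = 2.21004
SE(ȳ_st) = √2.21004 = 1.48662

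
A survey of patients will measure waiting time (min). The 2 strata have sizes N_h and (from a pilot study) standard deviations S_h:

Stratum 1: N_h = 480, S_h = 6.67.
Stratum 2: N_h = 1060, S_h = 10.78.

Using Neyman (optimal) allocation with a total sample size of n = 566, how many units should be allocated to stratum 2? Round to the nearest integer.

Neyman allocation: n_h = n · N_h S_h / Σ N_i S_i, with n = 566.
  stratum 1: N_h·S_h = 480·6.67 = 3201.60
  stratum 2: N_h·S_h = 1060·10.78 = 11426.80
Σ N_h S_h = 14628.40
n for stratum 2 = 566·11426.80/14628.40 = 442.124 → 442

442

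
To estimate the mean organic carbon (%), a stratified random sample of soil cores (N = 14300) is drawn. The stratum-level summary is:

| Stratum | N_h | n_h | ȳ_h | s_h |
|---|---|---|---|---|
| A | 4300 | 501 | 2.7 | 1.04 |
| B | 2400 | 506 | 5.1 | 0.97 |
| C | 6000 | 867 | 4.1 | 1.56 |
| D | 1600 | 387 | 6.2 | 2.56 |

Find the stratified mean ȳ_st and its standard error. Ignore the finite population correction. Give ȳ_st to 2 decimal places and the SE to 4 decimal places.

ȳ_st ≈ 4.08, SE ≈ 0.0309

ȳ_st = Σ W_h ȳ_h = (4300·2.7 + 2400·5.1 + 6000·4.1 + 1600·6.2)/14300 = 4.08182
V̂(ȳ_st) = Σ W_h² s_h²/n_h, with W_h = N_h/N and N = 14300:
  stratum A: (4300/14300)²·1.04²/501 = 0.000195206
  stratum B: (2400/14300)²·0.97²/506 = 5.23773e-05
  stratum C: (6000/14300)²·1.56²/867 = 0.000494152
  stratum D: (1600/14300)²·2.56²/387 = 0.000212
V̂(ȳ_st) = 0.000953736
SE(ȳ_st) = √0.000953736 = 0.0308826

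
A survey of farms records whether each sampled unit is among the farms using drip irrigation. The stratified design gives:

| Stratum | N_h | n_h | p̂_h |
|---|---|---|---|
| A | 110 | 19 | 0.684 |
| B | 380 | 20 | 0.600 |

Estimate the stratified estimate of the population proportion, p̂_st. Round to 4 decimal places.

p̂_st ≈ 0.6189

N = 490; stratum weights W_h = N_h/N.
p̂_st = Σ W_h p̂_h = (110·0.684 + 380·0.600)/490 = 0.61886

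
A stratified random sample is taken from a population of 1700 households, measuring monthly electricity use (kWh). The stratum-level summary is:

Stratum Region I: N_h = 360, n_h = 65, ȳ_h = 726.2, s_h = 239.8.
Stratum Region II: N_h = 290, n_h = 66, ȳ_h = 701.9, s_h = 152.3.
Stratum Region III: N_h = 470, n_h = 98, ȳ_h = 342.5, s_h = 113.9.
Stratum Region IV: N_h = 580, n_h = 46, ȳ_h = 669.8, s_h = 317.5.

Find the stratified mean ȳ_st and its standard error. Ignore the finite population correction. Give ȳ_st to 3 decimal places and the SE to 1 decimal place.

ȳ_st ≈ 596.731, SE ≈ 17.8

ȳ_st = Σ W_h ȳ_h = (360·726.2 + 290·701.9 + 470·342.5 + 580·669.8)/1700 = 596.73059
V̂(ȳ_st) = Σ W_h² s_h²/n_h, with W_h = N_h/N and N = 1700:
  stratum Region I: (360/1700)²·239.8²/65 = 39.6727
  stratum Region II: (290/1700)²·152.3²/66 = 10.2271
  stratum Region III: (470/1700)²·113.9²/98 = 10.1186
  stratum Region IV: (580/1700)²·317.5²/46 = 255.087
V̂(ȳ_st) = 315.105
SE(ȳ_st) = √315.105 = 17.7512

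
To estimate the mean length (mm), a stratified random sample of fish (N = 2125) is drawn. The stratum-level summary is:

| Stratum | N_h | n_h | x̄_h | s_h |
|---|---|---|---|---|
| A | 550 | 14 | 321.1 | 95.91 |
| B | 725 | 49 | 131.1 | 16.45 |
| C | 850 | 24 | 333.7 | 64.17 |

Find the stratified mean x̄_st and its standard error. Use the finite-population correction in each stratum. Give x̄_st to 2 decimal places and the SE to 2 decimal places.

x̄_st ≈ 261.32, SE ≈ 8.38

x̄_st = Σ W_h x̄_h = (550·321.1 + 725·131.1 + 850·333.7)/2125 = 261.31647
V̂(x̄_st) = Σ W_h² (1 − n_h/N_h) s_h²/n_h, with W_h = N_h/N and N = 2125:
  stratum A: (550/2125)²·(1 − 14/550)·95.91²/14 = 42.8953
  stratum B: (725/2125)²·(1 − 49/725)·16.45²/49 = 0.59938
  stratum C: (850/2125)²·(1 − 24/850)·64.17²/24 = 26.6768
V̂(x̄_st) = 70.1715
SE(x̄_st) = √70.1715 = 8.37684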